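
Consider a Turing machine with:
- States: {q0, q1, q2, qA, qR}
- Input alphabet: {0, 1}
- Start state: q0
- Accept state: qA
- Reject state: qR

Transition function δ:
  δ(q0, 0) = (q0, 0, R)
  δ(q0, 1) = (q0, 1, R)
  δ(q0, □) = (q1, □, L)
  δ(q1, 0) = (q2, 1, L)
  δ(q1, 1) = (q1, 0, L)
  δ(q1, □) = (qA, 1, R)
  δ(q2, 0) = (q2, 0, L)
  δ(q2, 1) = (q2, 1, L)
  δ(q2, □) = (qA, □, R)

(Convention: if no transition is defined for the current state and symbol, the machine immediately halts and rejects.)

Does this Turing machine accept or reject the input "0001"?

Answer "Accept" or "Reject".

Execution trace:
Initial: [q0]0001
Step 1: δ(q0, 0) = (q0, 0, R) → 0[q0]001
Step 2: δ(q0, 0) = (q0, 0, R) → 00[q0]01
Step 3: δ(q0, 0) = (q0, 0, R) → 000[q0]1
Step 4: δ(q0, 1) = (q0, 1, R) → 0001[q0]□
Step 5: δ(q0, □) = (q1, □, L) → 000[q1]1□
Step 6: δ(q1, 1) = (q1, 0, L) → 00[q1]00□
Step 7: δ(q1, 0) = (q2, 1, L) → 0[q2]010□
Step 8: δ(q2, 0) = (q2, 0, L) → [q2]0010□
Step 9: δ(q2, 0) = (q2, 0, L) → [q2]□0010□
Step 10: δ(q2, □) = (qA, □, R) → □[qA]0010□

The machine reaches the accept state qA and halts.

Answer: Accept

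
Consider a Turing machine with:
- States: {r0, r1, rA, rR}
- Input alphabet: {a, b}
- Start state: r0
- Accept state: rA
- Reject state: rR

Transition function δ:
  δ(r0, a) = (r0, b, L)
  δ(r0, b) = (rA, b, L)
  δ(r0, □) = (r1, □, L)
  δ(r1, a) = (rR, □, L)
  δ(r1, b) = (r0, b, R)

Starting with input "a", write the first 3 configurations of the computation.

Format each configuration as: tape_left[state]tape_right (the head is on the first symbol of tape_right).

Transitions applied:
Step 1: δ(r0, a) = (r0, b, L)
Step 2: δ(r0, □) = (r1, □, L)

The first 3 configurations are:
[r0]a ⊢ [r0]□b ⊢ [r1]□□b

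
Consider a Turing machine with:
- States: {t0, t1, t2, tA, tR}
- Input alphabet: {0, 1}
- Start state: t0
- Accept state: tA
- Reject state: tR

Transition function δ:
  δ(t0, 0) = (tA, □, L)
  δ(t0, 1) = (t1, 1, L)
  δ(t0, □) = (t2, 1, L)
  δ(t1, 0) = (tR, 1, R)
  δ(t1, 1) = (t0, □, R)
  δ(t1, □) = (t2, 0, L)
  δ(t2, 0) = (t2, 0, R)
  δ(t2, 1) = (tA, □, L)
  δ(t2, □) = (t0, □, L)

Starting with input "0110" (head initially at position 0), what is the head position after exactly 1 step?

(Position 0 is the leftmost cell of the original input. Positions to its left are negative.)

Execution trace (head position shown):
Step 0: [t0]0110  (head at position 0)
Step 1: move left → [tA]□□110  (head at position -1)

After 1 step, the head is at position -1.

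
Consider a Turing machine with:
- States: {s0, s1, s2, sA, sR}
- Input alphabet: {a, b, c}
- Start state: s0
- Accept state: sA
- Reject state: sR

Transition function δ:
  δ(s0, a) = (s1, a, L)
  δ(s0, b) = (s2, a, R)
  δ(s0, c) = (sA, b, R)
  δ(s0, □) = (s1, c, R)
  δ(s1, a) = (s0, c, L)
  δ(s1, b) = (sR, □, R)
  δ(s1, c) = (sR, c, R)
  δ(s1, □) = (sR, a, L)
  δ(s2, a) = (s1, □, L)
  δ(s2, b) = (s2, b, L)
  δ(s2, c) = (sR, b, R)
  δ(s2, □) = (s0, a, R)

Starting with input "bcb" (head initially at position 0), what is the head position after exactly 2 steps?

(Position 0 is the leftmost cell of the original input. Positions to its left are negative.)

Execution trace (head position shown):
Step 0: [s0]bcb  (head at position 0)
Step 1: move right → a[s2]cb  (head at position 1)
Step 2: move right → ab[sR]b  (head at position 2)

After 2 steps, the head is at position 2.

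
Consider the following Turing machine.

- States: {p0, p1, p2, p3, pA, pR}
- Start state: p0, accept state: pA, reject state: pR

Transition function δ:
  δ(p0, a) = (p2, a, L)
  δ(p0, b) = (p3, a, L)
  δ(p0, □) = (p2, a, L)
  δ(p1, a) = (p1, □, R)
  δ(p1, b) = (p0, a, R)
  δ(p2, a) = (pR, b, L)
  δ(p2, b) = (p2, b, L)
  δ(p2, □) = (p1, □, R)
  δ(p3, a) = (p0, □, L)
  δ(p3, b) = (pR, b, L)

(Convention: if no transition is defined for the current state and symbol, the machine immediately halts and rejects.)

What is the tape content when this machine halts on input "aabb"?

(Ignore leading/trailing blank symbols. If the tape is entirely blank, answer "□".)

Execution trace:
Initial: [p0]aabb
Step 1: δ(p0, a) = (p2, a, L) → [p2]□aabb
Step 2: δ(p2, □) = (p1, □, R) → □[p1]aabb
Step 3: δ(p1, a) = (p1, □, R) → □□[p1]abb
Step 4: δ(p1, a) = (p1, □, R) → □□□[p1]bb
Step 5: δ(p1, b) = (p0, a, R) → □□□a[p0]b
Step 6: δ(p0, b) = (p3, a, L) → □□□[p3]aa
Step 7: δ(p3, a) = (p0, □, L) → □□[p0]□□a
Step 8: δ(p0, □) = (p2, a, L) → □[p2]□a□a
Step 9: δ(p2, □) = (p1, □, R) → □□[p1]a□a
Step 10: δ(p1, a) = (p1, □, R) → □□□[p1]□a

No transition is defined for δ(p1, □). By convention the machine halts and rejects.

Final tape (ignoring leading/trailing blanks): a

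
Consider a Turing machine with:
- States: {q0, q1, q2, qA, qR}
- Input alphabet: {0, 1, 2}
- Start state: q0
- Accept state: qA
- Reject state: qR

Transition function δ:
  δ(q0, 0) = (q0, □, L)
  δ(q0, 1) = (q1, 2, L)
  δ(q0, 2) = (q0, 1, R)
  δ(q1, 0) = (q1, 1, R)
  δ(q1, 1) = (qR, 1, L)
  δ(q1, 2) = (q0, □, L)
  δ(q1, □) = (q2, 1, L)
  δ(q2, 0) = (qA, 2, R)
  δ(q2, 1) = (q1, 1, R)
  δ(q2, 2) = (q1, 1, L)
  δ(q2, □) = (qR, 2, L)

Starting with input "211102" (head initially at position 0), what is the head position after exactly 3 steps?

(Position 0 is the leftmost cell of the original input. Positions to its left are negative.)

Execution trace (head position shown):
Step 0: [q0]211102  (head at position 0)
Step 1: move right → 1[q0]11102  (head at position 1)
Step 2: move left → [q1]121102  (head at position 0)
Step 3: move left → [qR]□121102  (head at position -1)

After 3 steps, the head is at position -1.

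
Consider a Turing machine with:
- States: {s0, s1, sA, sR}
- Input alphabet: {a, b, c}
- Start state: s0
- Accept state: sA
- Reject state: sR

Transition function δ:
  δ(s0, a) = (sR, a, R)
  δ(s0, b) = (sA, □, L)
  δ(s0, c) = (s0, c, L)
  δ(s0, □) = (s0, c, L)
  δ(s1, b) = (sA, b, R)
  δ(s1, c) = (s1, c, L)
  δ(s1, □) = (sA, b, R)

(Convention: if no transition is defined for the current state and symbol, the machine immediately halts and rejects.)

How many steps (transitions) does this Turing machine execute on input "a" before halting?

Execution trace:
Initial: [s0]a
Step 1: δ(s0, a) = (sR, a, R) → a[sR]□

The machine reaches the reject state sR and halts.

The machine executed 1 step before halting.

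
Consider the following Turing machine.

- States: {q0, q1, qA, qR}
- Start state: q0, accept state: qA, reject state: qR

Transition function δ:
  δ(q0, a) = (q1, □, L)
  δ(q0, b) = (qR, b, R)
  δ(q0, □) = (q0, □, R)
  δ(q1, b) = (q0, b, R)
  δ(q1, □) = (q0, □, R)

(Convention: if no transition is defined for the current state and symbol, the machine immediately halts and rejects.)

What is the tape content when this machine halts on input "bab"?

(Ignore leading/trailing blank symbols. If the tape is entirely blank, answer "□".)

Execution trace:
Initial: [q0]bab
Step 1: δ(q0, b) = (qR, b, R) → b[qR]ab

The machine reaches the reject state qR and halts.

Final tape (ignoring leading/trailing blanks): bab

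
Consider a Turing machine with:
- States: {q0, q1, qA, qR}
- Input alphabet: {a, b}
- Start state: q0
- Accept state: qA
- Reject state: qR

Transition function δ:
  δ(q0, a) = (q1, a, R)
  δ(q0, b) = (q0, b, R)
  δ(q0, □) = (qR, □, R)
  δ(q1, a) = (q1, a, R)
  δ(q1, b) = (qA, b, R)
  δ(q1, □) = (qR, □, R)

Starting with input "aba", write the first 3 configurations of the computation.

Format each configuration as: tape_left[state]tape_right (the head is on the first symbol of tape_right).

Transitions applied:
Step 1: δ(q0, a) = (q1, a, R)
Step 2: δ(q1, b) = (qA, b, R)

The first 3 configurations are:
[q0]aba ⊢ a[q1]ba ⊢ ab[qA]a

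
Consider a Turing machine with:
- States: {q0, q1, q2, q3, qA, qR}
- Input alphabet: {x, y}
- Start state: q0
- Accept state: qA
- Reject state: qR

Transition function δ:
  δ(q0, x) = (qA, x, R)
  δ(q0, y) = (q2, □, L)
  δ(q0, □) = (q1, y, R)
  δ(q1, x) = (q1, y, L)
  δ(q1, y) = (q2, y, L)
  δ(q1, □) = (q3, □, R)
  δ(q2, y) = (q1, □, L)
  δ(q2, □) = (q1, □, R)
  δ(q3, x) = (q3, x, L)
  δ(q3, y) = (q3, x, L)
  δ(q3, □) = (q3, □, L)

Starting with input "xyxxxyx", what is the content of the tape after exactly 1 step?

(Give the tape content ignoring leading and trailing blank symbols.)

Execution trace:
Initial: [q0]xyxxxyx
Step 1: δ(q0, x) = (qA, x, R) → x[qA]yxxxyx

The machine reaches the accept state qA and halts.

After 1 step, the tape (ignoring leading/trailing blanks) is: xyxxxyx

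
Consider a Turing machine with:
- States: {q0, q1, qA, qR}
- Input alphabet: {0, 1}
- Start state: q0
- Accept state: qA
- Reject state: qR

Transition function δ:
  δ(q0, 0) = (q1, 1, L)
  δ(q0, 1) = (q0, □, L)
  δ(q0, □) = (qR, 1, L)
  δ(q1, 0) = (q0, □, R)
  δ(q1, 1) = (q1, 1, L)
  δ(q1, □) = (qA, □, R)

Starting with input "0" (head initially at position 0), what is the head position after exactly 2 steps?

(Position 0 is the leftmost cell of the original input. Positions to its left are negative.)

Execution trace (head position shown):
Step 0: [q0]0  (head at position 0)
Step 1: move left → [q1]□1  (head at position -1)
Step 2: move right → □[qA]1  (head at position 0)

After 2 steps, the head is at position 0.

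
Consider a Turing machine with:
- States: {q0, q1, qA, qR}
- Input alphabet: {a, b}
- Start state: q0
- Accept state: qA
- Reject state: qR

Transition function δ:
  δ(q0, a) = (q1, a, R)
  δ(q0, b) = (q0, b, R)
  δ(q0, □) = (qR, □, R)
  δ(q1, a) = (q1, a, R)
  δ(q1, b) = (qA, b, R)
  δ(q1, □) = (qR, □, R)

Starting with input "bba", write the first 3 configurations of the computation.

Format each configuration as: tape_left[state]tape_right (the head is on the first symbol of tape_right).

Transitions applied:
Step 1: δ(q0, b) = (q0, b, R)
Step 2: δ(q0, b) = (q0, b, R)

The first 3 configurations are:
[q0]bba ⊢ b[q0]ba ⊢ bb[q0]a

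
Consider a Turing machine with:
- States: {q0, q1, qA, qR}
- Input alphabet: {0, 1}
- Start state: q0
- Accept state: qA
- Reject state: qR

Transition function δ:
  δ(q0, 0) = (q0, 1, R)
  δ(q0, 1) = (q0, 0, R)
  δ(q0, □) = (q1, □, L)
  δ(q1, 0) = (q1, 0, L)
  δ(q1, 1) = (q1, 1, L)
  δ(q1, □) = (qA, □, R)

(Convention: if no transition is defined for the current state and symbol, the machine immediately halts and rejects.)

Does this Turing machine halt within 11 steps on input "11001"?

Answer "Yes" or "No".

Execution trace:
Initial: [q0]11001
Step 1: δ(q0, 1) = (q0, 0, R) → 0[q0]1001
Step 2: δ(q0, 1) = (q0, 0, R) → 00[q0]001
Step 3: δ(q0, 0) = (q0, 1, R) → 001[q0]01
Step 4: δ(q0, 0) = (q0, 1, R) → 0011[q0]1
Step 5: δ(q0, 1) = (q0, 0, R) → 00110[q0]□
Step 6: δ(q0, □) = (q1, □, L) → 0011[q1]0□
Step 7: δ(q1, 0) = (q1, 0, L) → 001[q1]10□
Step 8: δ(q1, 1) = (q1, 1, L) → 00[q1]110□
Step 9: δ(q1, 1) = (q1, 1, L) → 0[q1]0110□
Step 10: δ(q1, 0) = (q1, 0, L) → [q1]00110□
Step 11: δ(q1, 0) = (q1, 0, L) → [q1]□00110□

The machine has not reached a halting state after 11 steps.
The machine did not halt within the 11-step bound.

Answer: No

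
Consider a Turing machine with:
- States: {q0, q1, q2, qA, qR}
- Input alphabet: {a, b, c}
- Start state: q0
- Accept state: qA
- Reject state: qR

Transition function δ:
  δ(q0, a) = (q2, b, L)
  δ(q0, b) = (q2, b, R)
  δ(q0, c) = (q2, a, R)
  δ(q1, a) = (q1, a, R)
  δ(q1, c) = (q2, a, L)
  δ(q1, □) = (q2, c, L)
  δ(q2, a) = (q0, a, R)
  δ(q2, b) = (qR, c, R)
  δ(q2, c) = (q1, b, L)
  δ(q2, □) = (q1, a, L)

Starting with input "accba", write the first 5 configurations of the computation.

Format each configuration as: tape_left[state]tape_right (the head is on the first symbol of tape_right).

Transitions applied:
Step 1: δ(q0, a) = (q2, b, L)
Step 2: δ(q2, □) = (q1, a, L)
Step 3: δ(q1, □) = (q2, c, L)
Step 4: δ(q2, □) = (q1, a, L)

The first 5 configurations are:
[q0]accba ⊢ [q2]□bccba ⊢ [q1]□abccba ⊢ [q2]□cabccba ⊢ [q1]□acabccba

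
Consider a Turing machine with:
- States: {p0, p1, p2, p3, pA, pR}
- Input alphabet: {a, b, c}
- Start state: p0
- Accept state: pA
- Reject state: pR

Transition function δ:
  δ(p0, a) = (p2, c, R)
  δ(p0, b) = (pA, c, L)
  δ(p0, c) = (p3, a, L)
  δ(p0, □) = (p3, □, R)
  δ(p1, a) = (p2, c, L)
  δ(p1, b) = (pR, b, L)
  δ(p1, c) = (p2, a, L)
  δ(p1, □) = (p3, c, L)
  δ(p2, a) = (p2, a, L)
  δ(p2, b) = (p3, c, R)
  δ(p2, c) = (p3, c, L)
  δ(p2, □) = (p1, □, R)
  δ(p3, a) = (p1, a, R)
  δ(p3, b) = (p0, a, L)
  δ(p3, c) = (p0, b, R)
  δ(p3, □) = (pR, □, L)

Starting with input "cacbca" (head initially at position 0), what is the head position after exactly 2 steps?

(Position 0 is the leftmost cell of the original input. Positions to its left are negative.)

Execution trace (head position shown):
Step 0: [p0]cacbca  (head at position 0)
Step 1: move left → [p3]□aacbca  (head at position -1)
Step 2: move left → [pR]□□aacbca  (head at position -2)

After 2 steps, the head is at position -2.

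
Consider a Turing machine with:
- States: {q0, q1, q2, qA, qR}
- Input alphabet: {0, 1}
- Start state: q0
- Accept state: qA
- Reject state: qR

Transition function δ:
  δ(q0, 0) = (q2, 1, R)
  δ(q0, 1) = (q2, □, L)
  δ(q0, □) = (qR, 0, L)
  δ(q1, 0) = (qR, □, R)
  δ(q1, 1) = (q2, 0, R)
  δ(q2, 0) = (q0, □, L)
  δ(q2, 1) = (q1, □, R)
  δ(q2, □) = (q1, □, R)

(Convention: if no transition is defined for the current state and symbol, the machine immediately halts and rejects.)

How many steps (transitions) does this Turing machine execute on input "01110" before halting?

Execution trace:
Initial: [q0]01110
Step 1: δ(q0, 0) = (q2, 1, R) → 1[q2]1110
Step 2: δ(q2, 1) = (q1, □, R) → 1□[q1]110
Step 3: δ(q1, 1) = (q2, 0, R) → 1□0[q2]10
Step 4: δ(q2, 1) = (q1, □, R) → 1□0□[q1]0
Step 5: δ(q1, 0) = (qR, □, R) → 1□0□□[qR]□

The machine reaches the reject state qR and halts.

The machine executed 5 steps before halting.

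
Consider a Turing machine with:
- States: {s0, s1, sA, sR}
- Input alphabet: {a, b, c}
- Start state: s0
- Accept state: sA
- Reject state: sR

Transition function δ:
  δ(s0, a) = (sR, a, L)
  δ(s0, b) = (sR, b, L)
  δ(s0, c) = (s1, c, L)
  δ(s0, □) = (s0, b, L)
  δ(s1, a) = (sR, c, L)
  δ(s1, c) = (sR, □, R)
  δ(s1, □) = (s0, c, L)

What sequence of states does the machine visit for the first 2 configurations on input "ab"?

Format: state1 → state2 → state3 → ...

Execution trace:
Initial: [s0]ab
Step 1: δ(s0, a) = (sR, a, L) → [sR]□ab

The machine reaches the reject state sR and halts.

State sequence: s0 → sR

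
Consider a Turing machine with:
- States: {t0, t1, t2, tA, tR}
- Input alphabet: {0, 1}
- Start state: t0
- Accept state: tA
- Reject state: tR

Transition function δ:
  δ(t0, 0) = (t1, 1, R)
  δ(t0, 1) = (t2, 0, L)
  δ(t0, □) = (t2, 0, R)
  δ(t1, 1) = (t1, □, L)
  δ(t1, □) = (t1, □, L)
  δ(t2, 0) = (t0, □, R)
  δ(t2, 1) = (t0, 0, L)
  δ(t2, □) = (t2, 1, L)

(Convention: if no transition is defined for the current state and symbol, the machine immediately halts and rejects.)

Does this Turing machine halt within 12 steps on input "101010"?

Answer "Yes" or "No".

Execution trace:
Initial: [t0]101010
Step 1: δ(t0, 1) = (t2, 0, L) → [t2]□001010
Step 2: δ(t2, □) = (t2, 1, L) → [t2]□1001010
Step 3: δ(t2, □) = (t2, 1, L) → [t2]□11001010
Step 4: δ(t2, □) = (t2, 1, L) → [t2]□111001010
Step 5: δ(t2, □) = (t2, 1, L) → [t2]□1111001010
Step 6: δ(t2, □) = (t2, 1, L) → [t2]□11111001010
Step 7: δ(t2, □) = (t2, 1, L) → [t2]□111111001010
Step 8: δ(t2, □) = (t2, 1, L) → [t2]□1111111001010
Step 9: δ(t2, □) = (t2, 1, L) → [t2]□11111111001010
Step 10: δ(t2, □) = (t2, 1, L) → [t2]□111111111001010
Step 11: δ(t2, □) = (t2, 1, L) → [t2]□1111111111001010
Step 12: δ(t2, □) = (t2, 1, L) → [t2]□11111111111001010

The machine has not reached a halting state after 12 steps.
The machine did not halt within the 12-step bound.

Answer: No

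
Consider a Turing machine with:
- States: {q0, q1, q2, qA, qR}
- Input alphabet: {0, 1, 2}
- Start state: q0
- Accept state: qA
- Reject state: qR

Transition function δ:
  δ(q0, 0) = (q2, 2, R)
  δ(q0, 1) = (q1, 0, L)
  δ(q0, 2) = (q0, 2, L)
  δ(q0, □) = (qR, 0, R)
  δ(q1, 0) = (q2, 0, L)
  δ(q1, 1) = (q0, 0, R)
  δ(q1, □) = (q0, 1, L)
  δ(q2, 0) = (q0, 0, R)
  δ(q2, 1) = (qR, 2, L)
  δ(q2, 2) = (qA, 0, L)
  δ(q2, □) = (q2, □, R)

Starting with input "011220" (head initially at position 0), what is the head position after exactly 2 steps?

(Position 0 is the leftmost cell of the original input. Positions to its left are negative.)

Execution trace (head position shown):
Step 0: [q0]011220  (head at position 0)
Step 1: move right → 2[q2]11220  (head at position 1)
Step 2: move left → [qR]221220  (head at position 0)

After 2 steps, the head is at position 0.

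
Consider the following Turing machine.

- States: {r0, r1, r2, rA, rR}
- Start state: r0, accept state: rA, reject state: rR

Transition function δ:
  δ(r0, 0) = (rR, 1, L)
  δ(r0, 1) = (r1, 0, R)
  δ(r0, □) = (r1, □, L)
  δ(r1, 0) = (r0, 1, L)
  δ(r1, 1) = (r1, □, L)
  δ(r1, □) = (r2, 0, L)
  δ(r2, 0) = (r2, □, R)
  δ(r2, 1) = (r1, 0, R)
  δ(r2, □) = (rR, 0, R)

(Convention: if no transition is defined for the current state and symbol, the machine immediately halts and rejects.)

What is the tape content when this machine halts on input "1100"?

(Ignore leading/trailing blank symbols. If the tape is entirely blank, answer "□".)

Execution trace:
Initial: [r0]1100
Step 1: δ(r0, 1) = (r1, 0, R) → 0[r1]100
Step 2: δ(r1, 1) = (r1, □, L) → [r1]0□00
Step 3: δ(r1, 0) = (r0, 1, L) → [r0]□1□00
Step 4: δ(r0, □) = (r1, □, L) → [r1]□□1□00
Step 5: δ(r1, □) = (r2, 0, L) → [r2]□0□1□00
Step 6: δ(r2, □) = (rR, 0, R) → 0[rR]0□1□00

The machine reaches the reject state rR and halts.

Final tape (ignoring leading/trailing blanks): 00□1□00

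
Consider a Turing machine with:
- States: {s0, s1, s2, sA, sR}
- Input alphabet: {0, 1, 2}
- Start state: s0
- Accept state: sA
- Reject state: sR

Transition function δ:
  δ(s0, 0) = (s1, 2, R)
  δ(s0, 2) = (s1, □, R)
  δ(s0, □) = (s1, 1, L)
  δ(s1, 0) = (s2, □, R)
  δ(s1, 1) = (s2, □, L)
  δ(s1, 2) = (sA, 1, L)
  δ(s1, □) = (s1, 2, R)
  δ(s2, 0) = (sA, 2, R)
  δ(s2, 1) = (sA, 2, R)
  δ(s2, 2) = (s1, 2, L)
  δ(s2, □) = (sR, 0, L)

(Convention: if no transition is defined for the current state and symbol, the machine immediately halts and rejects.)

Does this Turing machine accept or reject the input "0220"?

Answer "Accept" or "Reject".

Execution trace:
Initial: [s0]0220
Step 1: δ(s0, 0) = (s1, 2, R) → 2[s1]220
Step 2: δ(s1, 2) = (sA, 1, L) → [sA]2120

The machine reaches the accept state sA and halts.

Answer: Accept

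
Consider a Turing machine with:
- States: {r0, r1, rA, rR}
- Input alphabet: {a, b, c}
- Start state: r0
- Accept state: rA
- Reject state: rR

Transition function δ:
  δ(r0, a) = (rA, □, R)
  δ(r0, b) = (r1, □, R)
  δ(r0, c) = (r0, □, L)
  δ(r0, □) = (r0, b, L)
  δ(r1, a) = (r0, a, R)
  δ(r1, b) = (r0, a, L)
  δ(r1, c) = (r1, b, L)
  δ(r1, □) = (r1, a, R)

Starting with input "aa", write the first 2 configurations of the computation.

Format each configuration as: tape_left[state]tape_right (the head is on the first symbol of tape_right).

Transitions applied:
Step 1: δ(r0, a) = (rA, □, R)

The first 2 configurations are:
[r0]aa ⊢ □[rA]a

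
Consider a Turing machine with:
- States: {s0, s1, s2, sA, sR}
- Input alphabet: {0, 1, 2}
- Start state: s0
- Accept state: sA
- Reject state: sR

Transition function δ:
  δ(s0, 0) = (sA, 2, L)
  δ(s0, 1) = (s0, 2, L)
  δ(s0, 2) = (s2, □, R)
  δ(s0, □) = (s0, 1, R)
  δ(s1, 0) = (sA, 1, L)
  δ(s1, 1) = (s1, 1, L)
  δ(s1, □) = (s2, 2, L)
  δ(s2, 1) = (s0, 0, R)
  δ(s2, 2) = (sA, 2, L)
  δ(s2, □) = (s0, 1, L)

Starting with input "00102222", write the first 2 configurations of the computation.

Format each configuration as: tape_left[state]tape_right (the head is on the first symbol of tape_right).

Transitions applied:
Step 1: δ(s0, 0) = (sA, 2, L)

The first 2 configurations are:
[s0]00102222 ⊢ [sA]□20102222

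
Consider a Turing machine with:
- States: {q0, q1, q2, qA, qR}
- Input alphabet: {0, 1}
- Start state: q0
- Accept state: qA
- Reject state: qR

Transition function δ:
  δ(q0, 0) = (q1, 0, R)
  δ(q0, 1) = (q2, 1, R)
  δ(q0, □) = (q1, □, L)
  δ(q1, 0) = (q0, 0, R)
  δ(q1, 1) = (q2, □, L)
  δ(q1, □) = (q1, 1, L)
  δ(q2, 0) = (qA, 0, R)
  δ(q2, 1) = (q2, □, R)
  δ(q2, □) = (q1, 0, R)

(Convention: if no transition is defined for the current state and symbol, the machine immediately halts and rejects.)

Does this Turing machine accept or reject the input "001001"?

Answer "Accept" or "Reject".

Execution trace:
Initial: [q0]001001
Step 1: δ(q0, 0) = (q1, 0, R) → 0[q1]01001
Step 2: δ(q1, 0) = (q0, 0, R) → 00[q0]1001
Step 3: δ(q0, 1) = (q2, 1, R) → 001[q2]001
Step 4: δ(q2, 0) = (qA, 0, R) → 0010[qA]01

The machine reaches the accept state qA and halts.

Answer: Accept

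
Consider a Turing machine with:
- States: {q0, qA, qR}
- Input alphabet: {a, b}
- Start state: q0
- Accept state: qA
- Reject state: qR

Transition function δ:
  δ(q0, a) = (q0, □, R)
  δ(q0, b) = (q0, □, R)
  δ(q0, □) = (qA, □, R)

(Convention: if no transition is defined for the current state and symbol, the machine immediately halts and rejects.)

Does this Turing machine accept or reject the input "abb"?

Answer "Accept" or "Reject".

Execution trace:
Initial: [q0]abb
Step 1: δ(q0, a) = (q0, □, R) → □[q0]bb
Step 2: δ(q0, b) = (q0, □, R) → □□[q0]b
Step 3: δ(q0, b) = (q0, □, R) → □□□[q0]□
Step 4: δ(q0, □) = (qA, □, R) → □□□□[qA]□

The machine reaches the accept state qA and halts.

Answer: Accept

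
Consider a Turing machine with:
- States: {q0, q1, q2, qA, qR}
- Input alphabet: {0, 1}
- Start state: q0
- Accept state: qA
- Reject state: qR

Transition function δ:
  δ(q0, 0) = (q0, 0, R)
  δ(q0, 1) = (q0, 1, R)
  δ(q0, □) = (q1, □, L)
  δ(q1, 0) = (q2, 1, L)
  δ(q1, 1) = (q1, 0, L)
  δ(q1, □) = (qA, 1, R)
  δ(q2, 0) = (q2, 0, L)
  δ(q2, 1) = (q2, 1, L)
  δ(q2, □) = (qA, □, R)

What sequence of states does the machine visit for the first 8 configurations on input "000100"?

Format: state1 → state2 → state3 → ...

Execution trace:
Initial: [q0]000100
Step 1: δ(q0, 0) = (q0, 0, R) → 0[q0]00100
Step 2: δ(q0, 0) = (q0, 0, R) → 00[q0]0100
Step 3: δ(q0, 0) = (q0, 0, R) → 000[q0]100
Step 4: δ(q0, 1) = (q0, 1, R) → 0001[q0]00
Step 5: δ(q0, 0) = (q0, 0, R) → 00010[q0]0
Step 6: δ(q0, 0) = (q0, 0, R) → 000100[q0]□
Step 7: δ(q0, □) = (q1, □, L) → 00010[q1]0□

State sequence: q0 → q0 → q0 → q0 → q0 → q0 → q0 → q1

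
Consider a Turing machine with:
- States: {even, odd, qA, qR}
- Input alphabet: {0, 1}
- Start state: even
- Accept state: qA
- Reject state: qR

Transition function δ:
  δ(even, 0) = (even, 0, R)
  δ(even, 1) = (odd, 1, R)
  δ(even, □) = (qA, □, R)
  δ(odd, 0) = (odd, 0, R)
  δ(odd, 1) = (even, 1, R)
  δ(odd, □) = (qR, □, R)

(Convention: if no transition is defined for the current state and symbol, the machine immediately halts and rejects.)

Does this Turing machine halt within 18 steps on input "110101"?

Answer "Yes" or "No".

Execution trace:
Initial: [even]110101
Step 1: δ(even, 1) = (odd, 1, R) → 1[odd]10101
Step 2: δ(odd, 1) = (even, 1, R) → 11[even]0101
Step 3: δ(even, 0) = (even, 0, R) → 110[even]101
Step 4: δ(even, 1) = (odd, 1, R) → 1101[odd]01
Step 5: δ(odd, 0) = (odd, 0, R) → 11010[odd]1
Step 6: δ(odd, 1) = (even, 1, R) → 110101[even]□
Step 7: δ(even, □) = (qA, □, R) → 110101□[qA]□

The machine reaches the accept state qA and halts.
The machine halted after 7 steps (within the 18-step bound).

Answer: Yes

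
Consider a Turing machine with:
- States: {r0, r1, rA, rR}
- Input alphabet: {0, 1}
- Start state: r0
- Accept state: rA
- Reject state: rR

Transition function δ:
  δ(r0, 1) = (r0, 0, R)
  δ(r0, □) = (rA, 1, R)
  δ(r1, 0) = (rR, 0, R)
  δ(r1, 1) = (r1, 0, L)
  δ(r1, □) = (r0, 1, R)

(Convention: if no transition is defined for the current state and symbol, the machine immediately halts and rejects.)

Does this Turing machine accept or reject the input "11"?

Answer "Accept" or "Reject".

Execution trace:
Initial: [r0]11
Step 1: δ(r0, 1) = (r0, 0, R) → 0[r0]1
Step 2: δ(r0, 1) = (r0, 0, R) → 00[r0]□
Step 3: δ(r0, □) = (rA, 1, R) → 001[rA]□

The machine reaches the accept state rA and halts.

Answer: Accept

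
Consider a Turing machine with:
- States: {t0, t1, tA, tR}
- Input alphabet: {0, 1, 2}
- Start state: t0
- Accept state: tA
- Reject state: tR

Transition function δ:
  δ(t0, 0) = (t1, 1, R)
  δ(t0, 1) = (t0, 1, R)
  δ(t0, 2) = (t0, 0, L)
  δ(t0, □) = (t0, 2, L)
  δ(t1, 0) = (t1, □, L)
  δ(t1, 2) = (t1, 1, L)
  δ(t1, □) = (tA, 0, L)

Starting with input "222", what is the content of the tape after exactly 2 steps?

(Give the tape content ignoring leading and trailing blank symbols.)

Execution trace:
Initial: [t0]222
Step 1: δ(t0, 2) = (t0, 0, L) → [t0]□022
Step 2: δ(t0, □) = (t0, 2, L) → [t0]□2022

After 2 steps, the tape (ignoring leading/trailing blanks) is: 2022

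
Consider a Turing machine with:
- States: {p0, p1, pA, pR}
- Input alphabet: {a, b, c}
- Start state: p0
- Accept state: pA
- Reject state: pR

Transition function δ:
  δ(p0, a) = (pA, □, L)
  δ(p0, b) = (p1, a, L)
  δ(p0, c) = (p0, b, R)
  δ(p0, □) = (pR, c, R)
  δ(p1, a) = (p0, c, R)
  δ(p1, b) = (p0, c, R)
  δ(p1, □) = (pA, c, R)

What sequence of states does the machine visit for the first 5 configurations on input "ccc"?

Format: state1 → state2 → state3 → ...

Execution trace:
Initial: [p0]ccc
Step 1: δ(p0, c) = (p0, b, R) → b[p0]cc
Step 2: δ(p0, c) = (p0, b, R) → bb[p0]c
Step 3: δ(p0, c) = (p0, b, R) → bbb[p0]□
Step 4: δ(p0, □) = (pR, c, R) → bbbc[pR]□

The machine reaches the reject state pR and halts.

State sequence: p0 → p0 → p0 → p0 → pR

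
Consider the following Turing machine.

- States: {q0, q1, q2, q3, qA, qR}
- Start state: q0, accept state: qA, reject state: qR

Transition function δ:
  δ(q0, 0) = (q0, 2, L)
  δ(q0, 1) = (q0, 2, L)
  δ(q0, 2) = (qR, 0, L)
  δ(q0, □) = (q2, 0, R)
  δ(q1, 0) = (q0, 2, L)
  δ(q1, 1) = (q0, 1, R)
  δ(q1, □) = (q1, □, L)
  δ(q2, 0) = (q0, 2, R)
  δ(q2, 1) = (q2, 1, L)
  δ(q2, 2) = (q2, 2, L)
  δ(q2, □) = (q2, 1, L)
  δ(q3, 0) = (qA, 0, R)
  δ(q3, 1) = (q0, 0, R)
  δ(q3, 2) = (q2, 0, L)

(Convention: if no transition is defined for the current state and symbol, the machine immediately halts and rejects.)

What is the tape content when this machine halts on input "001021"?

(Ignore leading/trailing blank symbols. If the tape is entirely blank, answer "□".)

Execution trace:
Initial: [q0]001021
Step 1: δ(q0, 0) = (q0, 2, L) → [q0]□201021
Step 2: δ(q0, □) = (q2, 0, R) → 0[q2]201021
Step 3: δ(q2, 2) = (q2, 2, L) → [q2]0201021
Step 4: δ(q2, 0) = (q0, 2, R) → 2[q0]201021
Step 5: δ(q0, 2) = (qR, 0, L) → [qR]2001021

The machine reaches the reject state qR and halts.

Final tape (ignoring leading/trailing blanks): 2001021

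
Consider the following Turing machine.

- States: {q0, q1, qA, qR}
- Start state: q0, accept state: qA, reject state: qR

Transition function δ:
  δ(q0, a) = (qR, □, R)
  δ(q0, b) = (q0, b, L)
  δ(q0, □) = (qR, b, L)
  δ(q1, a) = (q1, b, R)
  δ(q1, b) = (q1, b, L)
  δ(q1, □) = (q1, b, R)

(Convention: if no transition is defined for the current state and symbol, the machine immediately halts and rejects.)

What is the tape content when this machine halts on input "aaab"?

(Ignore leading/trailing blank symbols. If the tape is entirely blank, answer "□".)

Execution trace:
Initial: [q0]aaab
Step 1: δ(q0, a) = (qR, □, R) → □[qR]aab

The machine reaches the reject state qR and halts.

Final tape (ignoring leading/trailing blanks): aab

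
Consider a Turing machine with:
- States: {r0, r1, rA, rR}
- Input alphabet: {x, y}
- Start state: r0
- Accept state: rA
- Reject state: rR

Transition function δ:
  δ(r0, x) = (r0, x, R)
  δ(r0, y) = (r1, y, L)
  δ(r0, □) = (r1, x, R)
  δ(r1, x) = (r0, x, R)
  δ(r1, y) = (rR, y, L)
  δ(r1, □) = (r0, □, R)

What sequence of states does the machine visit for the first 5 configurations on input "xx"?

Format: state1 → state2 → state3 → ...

Execution trace:
Initial: [r0]xx
Step 1: δ(r0, x) = (r0, x, R) → x[r0]x
Step 2: δ(r0, x) = (r0, x, R) → xx[r0]□
Step 3: δ(r0, □) = (r1, x, R) → xxx[r1]□
Step 4: δ(r1, □) = (r0, □, R) → xxx□[r0]□

State sequence: r0 → r0 → r0 → r1 → r0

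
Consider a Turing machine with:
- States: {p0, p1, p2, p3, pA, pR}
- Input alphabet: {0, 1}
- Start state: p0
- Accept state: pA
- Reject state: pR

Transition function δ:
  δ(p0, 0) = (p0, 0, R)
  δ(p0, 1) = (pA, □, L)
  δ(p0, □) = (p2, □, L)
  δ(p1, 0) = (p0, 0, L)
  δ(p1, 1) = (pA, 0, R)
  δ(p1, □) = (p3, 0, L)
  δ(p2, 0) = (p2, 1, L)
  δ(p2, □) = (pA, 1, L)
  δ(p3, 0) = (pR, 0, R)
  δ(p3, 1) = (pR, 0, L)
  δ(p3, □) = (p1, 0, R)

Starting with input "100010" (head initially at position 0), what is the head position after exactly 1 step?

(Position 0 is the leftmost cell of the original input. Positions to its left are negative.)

Execution trace (head position shown):
Step 0: [p0]100010  (head at position 0)
Step 1: move left → [pA]□□00010  (head at position -1)

After 1 step, the head is at position -1.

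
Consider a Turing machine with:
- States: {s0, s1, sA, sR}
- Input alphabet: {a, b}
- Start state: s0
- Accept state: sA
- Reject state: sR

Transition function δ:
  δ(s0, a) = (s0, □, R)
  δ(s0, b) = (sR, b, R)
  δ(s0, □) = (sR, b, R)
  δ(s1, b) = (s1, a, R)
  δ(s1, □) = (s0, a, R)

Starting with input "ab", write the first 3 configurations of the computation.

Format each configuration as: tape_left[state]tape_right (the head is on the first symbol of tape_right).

Transitions applied:
Step 1: δ(s0, a) = (s0, □, R)
Step 2: δ(s0, b) = (sR, b, R)

The first 3 configurations are:
[s0]ab ⊢ □[s0]b ⊢ □b[sR]□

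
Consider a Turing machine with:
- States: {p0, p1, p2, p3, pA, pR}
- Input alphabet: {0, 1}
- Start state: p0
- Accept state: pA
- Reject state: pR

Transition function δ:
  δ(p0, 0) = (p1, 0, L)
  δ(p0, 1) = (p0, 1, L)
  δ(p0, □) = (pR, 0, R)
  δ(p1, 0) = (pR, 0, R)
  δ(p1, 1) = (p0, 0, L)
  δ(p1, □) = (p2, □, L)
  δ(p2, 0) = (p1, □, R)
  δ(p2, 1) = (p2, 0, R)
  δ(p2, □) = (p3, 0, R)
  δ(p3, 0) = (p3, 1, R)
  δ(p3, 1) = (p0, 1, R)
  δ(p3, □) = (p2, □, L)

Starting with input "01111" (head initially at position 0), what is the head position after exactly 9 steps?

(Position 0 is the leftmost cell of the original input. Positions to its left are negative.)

Execution trace (head position shown):
Step 0: [p0]01111  (head at position 0)
Step 1: move left → [p1]□01111  (head at position -1)
Step 2: move left → [p2]□□01111  (head at position -2)
Step 3: move right → 0[p3]□01111  (head at position -1)
Step 4: move left → [p2]0□01111  (head at position -2)
Step 5: move right → □[p1]□01111  (head at position -1)
Step 6: move left → [p2]□□01111  (head at position -2)
Step 7: move right → 0[p3]□01111  (head at position -1)
Step 8: move left → [p2]0□01111  (head at position -2)
Step 9: move right → □[p1]□01111  (head at position -1)

After 9 steps, the head is at position -1.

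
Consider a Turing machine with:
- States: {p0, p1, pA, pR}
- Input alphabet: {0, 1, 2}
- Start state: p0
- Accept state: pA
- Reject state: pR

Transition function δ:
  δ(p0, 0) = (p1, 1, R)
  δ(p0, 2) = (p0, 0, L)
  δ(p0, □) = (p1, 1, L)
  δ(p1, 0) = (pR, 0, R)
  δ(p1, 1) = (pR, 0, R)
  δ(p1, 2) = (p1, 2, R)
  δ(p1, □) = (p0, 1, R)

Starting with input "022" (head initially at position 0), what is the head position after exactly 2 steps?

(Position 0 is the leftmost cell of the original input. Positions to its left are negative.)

Execution trace (head position shown):
Step 0: [p0]022  (head at position 0)
Step 1: move right → 1[p1]22  (head at position 1)
Step 2: move right → 12[p1]2  (head at position 2)

After 2 steps, the head is at position 2.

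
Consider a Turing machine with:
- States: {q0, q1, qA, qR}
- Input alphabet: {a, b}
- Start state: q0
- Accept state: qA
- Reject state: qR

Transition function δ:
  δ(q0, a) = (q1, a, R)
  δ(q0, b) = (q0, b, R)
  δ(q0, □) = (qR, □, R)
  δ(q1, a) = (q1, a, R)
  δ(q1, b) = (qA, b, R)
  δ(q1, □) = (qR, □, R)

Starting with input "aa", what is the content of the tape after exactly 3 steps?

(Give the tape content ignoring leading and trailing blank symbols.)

Execution trace:
Initial: [q0]aa
Step 1: δ(q0, a) = (q1, a, R) → a[q1]a
Step 2: δ(q1, a) = (q1, a, R) → aa[q1]□
Step 3: δ(q1, □) = (qR, □, R) → aa□[qR]□

The machine reaches the reject state qR and halts.

After 3 steps, the tape (ignoring leading/trailing blanks) is: aa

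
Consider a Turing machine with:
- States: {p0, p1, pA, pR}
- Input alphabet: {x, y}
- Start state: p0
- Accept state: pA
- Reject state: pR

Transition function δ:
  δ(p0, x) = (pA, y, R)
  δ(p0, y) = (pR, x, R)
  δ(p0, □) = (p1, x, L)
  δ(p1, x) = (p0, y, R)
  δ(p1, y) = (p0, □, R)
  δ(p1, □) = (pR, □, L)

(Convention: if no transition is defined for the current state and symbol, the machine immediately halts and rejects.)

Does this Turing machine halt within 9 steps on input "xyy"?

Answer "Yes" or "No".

Execution trace:
Initial: [p0]xyy
Step 1: δ(p0, x) = (pA, y, R) → y[pA]yy

The machine reaches the accept state pA and halts.
The machine halted after 1 step (within the 9-step bound).

Answer: Yes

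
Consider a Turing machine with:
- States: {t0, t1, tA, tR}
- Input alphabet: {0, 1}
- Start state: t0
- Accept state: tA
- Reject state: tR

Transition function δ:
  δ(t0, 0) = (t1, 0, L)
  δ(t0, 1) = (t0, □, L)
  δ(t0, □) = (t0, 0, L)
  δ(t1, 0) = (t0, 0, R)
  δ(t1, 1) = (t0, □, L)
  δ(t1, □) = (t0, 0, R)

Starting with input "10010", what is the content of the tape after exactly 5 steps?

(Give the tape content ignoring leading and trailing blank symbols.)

Execution trace:
Initial: [t0]10010
Step 1: δ(t0, 1) = (t0, □, L) → [t0]□□0010
Step 2: δ(t0, □) = (t0, 0, L) → [t0]□0□0010
Step 3: δ(t0, □) = (t0, 0, L) → [t0]□00□0010
Step 4: δ(t0, □) = (t0, 0, L) → [t0]□000□0010
Step 5: δ(t0, □) = (t0, 0, L) → [t0]□0000□0010

After 5 steps, the tape (ignoring leading/trailing blanks) is: 0000□0010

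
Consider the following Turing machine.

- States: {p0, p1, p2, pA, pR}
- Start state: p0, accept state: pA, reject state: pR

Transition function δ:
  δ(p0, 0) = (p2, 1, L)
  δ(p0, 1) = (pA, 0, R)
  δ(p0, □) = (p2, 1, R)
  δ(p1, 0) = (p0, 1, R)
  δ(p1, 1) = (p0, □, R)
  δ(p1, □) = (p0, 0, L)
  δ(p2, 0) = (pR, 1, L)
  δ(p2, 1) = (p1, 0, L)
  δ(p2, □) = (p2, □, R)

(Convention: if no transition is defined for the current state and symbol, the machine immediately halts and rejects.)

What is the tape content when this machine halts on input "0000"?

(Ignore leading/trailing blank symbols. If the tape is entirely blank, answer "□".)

Execution trace:
Initial: [p0]0000
Step 1: δ(p0, 0) = (p2, 1, L) → [p2]□1000
Step 2: δ(p2, □) = (p2, □, R) → □[p2]1000
Step 3: δ(p2, 1) = (p1, 0, L) → [p1]□0000
Step 4: δ(p1, □) = (p0, 0, L) → [p0]□00000
Step 5: δ(p0, □) = (p2, 1, R) → 1[p2]00000
Step 6: δ(p2, 0) = (pR, 1, L) → [pR]110000

The machine reaches the reject state pR and halts.

Final tape (ignoring leading/trailing blanks): 110000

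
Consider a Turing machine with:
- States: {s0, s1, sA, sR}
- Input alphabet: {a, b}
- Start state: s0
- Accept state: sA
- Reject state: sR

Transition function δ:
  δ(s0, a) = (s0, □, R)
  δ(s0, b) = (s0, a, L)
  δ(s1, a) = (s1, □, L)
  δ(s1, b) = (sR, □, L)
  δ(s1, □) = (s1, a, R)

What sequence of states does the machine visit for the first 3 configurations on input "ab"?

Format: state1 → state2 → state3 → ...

Execution trace:
Initial: [s0]ab
Step 1: δ(s0, a) = (s0, □, R) → □[s0]b
Step 2: δ(s0, b) = (s0, a, L) → [s0]□a

No transition is defined for δ(s0, □). By convention the machine halts and rejects.

State sequence: s0 → s0 → s0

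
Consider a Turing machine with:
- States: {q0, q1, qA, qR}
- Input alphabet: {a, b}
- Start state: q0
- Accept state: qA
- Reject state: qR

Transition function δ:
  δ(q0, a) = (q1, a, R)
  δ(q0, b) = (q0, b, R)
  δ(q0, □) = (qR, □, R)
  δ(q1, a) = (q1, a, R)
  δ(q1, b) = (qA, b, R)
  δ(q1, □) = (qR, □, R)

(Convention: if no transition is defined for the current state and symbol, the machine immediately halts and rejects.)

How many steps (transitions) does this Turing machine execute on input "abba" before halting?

Execution trace:
Initial: [q0]abba
Step 1: δ(q0, a) = (q1, a, R) → a[q1]bba
Step 2: δ(q1, b) = (qA, b, R) → ab[qA]ba

The machine reaches the accept state qA and halts.

The machine executed 2 steps before halting.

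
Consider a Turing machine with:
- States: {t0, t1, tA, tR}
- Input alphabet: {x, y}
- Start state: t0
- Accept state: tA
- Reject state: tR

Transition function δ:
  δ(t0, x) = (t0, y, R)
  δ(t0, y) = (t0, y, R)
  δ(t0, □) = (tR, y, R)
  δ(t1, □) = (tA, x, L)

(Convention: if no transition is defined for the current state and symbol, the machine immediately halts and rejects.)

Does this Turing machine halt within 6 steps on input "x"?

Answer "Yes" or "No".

Execution trace:
Initial: [t0]x
Step 1: δ(t0, x) = (t0, y, R) → y[t0]□
Step 2: δ(t0, □) = (tR, y, R) → yy[tR]□

The machine reaches the reject state tR and halts.
The machine halted after 2 steps (within the 6-step bound).

Answer: Yes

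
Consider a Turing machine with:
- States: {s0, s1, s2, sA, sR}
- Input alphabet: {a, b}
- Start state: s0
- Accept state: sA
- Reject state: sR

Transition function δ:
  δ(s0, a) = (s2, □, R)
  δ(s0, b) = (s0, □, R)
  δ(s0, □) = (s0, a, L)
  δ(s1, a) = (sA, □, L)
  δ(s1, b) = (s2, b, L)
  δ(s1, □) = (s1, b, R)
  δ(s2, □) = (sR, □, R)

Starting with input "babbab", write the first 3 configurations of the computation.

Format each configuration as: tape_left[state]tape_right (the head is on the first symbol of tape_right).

Transitions applied:
Step 1: δ(s0, b) = (s0, □, R)
Step 2: δ(s0, a) = (s2, □, R)

The first 3 configurations are:
[s0]babbab ⊢ □[s0]abbab ⊢ □□[s2]bbab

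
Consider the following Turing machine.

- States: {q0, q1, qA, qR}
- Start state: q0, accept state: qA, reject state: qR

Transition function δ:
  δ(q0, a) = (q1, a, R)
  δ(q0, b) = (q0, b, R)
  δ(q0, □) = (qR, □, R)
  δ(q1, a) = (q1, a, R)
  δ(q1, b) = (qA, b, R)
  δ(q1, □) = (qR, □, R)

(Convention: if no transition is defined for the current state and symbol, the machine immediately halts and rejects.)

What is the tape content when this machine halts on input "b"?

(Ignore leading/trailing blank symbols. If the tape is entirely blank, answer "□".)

Execution trace:
Initial: [q0]b
Step 1: δ(q0, b) = (q0, b, R) → b[q0]□
Step 2: δ(q0, □) = (qR, □, R) → b□[qR]□

The machine reaches the reject state qR and halts.

Final tape (ignoring leading/trailing blanks): b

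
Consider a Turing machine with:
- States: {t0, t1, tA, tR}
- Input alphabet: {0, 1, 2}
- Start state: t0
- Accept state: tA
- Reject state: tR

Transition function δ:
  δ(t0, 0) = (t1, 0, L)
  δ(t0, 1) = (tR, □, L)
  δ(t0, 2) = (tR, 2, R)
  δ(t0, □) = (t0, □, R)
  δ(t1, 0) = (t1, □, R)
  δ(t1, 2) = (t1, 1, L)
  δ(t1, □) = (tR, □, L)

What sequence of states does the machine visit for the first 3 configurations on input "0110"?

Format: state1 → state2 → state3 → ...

Execution trace:
Initial: [t0]0110
Step 1: δ(t0, 0) = (t1, 0, L) → [t1]□0110
Step 2: δ(t1, □) = (tR, □, L) → [tR]□□0110

The machine reaches the reject state tR and halts.

State sequence: t0 → t1 → tR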